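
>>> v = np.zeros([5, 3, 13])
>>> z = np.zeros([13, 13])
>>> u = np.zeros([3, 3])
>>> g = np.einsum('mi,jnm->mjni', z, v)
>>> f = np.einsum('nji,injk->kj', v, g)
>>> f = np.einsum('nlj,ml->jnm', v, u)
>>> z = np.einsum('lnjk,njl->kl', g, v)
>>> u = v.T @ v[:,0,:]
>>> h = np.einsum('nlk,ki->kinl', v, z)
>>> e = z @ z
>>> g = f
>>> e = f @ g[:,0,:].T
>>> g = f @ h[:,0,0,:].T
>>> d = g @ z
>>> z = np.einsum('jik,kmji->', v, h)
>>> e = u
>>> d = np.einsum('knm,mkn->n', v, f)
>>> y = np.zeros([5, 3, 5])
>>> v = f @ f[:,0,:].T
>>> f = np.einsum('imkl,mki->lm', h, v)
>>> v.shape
(13, 5, 13)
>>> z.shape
()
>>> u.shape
(13, 3, 13)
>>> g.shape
(13, 5, 13)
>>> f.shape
(3, 13)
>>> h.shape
(13, 13, 5, 3)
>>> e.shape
(13, 3, 13)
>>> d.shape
(3,)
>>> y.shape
(5, 3, 5)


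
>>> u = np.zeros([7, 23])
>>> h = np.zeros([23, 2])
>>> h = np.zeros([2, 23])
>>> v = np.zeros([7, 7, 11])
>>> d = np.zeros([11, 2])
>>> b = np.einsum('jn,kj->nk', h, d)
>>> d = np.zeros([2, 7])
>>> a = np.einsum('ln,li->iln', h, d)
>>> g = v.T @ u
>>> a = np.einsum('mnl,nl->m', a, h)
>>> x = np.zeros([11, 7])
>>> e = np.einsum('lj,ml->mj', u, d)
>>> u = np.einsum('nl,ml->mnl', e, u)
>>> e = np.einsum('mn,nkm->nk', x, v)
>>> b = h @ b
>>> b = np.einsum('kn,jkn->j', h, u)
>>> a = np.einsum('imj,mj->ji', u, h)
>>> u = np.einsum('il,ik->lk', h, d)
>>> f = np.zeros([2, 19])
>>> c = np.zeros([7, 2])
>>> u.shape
(23, 7)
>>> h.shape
(2, 23)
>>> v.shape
(7, 7, 11)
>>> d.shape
(2, 7)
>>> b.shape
(7,)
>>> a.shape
(23, 7)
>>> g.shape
(11, 7, 23)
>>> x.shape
(11, 7)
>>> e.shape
(7, 7)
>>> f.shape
(2, 19)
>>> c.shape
(7, 2)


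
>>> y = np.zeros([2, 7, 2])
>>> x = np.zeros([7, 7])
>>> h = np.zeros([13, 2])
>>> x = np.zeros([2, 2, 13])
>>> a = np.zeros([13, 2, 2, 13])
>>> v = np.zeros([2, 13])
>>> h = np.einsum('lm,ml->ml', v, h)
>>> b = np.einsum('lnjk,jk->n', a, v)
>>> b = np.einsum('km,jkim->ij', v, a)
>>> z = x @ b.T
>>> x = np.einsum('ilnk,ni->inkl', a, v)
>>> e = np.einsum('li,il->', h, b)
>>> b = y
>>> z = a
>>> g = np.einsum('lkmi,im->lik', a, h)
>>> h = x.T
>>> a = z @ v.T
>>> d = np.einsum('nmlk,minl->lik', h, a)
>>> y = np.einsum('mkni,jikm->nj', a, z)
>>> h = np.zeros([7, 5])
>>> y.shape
(2, 13)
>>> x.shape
(13, 2, 13, 2)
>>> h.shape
(7, 5)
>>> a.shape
(13, 2, 2, 2)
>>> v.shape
(2, 13)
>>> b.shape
(2, 7, 2)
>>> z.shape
(13, 2, 2, 13)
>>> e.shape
()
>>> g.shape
(13, 13, 2)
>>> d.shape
(2, 2, 13)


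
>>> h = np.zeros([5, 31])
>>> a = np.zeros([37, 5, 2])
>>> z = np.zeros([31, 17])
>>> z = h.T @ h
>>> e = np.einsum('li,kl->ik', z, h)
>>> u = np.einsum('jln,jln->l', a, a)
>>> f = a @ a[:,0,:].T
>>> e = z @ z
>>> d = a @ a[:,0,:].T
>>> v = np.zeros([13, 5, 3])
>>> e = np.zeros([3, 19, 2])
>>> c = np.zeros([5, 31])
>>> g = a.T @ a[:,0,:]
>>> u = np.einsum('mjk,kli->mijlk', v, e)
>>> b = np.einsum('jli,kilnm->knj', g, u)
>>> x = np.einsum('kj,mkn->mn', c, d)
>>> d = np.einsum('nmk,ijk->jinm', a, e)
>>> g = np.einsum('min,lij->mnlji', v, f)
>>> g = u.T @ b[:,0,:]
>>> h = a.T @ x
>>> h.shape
(2, 5, 37)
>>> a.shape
(37, 5, 2)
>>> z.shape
(31, 31)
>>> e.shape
(3, 19, 2)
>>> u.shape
(13, 2, 5, 19, 3)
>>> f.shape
(37, 5, 37)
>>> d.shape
(19, 3, 37, 5)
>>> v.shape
(13, 5, 3)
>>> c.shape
(5, 31)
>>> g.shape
(3, 19, 5, 2, 2)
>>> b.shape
(13, 19, 2)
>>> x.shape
(37, 37)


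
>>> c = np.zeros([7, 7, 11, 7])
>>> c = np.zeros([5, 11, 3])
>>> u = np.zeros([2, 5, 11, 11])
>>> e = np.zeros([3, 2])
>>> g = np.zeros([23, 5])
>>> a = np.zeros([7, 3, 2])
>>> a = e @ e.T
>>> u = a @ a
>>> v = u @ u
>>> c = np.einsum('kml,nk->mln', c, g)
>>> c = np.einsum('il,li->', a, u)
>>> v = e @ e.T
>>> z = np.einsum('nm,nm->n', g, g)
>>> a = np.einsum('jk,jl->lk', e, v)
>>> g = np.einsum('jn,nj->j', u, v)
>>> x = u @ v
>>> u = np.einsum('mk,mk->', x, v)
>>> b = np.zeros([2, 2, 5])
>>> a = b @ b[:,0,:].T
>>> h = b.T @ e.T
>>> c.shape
()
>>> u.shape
()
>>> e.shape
(3, 2)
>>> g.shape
(3,)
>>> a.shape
(2, 2, 2)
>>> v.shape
(3, 3)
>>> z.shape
(23,)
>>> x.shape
(3, 3)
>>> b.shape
(2, 2, 5)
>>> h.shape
(5, 2, 3)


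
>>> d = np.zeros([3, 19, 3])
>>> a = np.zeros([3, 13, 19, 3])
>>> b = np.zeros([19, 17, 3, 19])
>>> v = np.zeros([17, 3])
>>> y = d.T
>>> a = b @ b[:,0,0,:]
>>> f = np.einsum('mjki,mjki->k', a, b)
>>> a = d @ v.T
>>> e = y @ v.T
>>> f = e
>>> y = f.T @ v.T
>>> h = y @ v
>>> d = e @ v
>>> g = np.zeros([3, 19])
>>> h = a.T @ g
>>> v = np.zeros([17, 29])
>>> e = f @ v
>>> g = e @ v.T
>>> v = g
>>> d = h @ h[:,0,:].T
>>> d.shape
(17, 19, 17)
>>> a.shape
(3, 19, 17)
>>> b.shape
(19, 17, 3, 19)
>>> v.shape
(3, 19, 17)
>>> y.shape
(17, 19, 17)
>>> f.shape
(3, 19, 17)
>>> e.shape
(3, 19, 29)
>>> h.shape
(17, 19, 19)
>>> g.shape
(3, 19, 17)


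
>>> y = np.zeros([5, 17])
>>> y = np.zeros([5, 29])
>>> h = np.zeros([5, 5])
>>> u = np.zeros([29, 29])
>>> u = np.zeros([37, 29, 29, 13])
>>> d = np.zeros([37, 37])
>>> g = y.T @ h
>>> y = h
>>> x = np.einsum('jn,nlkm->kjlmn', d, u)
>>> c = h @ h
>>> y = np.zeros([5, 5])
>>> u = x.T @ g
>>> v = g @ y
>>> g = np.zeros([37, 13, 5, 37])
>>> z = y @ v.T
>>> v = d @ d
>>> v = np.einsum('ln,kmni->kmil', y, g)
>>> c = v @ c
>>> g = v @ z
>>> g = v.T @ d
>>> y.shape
(5, 5)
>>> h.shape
(5, 5)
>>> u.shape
(37, 13, 29, 37, 5)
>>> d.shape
(37, 37)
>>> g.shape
(5, 37, 13, 37)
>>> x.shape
(29, 37, 29, 13, 37)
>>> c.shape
(37, 13, 37, 5)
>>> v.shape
(37, 13, 37, 5)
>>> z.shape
(5, 29)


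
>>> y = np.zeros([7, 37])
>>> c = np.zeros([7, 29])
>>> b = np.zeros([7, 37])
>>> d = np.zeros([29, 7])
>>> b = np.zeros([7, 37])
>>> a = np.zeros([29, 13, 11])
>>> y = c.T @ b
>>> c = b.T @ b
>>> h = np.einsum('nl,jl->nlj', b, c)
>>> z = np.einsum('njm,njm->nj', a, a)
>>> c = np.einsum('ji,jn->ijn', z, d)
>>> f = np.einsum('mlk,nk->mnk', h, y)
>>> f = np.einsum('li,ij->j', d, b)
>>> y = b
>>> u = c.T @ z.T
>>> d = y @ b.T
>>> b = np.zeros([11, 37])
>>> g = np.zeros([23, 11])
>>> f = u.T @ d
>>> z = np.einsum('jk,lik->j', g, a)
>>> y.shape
(7, 37)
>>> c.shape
(13, 29, 7)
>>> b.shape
(11, 37)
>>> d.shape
(7, 7)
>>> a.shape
(29, 13, 11)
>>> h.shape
(7, 37, 37)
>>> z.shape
(23,)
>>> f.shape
(29, 29, 7)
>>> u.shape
(7, 29, 29)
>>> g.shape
(23, 11)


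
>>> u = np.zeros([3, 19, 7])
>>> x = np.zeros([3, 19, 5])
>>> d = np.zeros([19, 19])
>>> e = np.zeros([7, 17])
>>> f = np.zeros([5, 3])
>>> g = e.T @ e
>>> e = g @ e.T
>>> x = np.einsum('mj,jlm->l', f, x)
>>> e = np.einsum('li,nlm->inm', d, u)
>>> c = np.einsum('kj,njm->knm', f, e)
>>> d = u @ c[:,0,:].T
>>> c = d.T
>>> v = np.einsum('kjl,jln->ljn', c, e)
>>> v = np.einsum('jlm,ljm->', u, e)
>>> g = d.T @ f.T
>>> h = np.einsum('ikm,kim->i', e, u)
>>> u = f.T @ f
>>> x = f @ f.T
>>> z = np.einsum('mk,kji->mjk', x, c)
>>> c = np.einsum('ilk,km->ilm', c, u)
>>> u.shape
(3, 3)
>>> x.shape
(5, 5)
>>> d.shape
(3, 19, 5)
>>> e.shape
(19, 3, 7)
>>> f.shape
(5, 3)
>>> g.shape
(5, 19, 5)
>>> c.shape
(5, 19, 3)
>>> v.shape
()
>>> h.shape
(19,)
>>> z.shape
(5, 19, 5)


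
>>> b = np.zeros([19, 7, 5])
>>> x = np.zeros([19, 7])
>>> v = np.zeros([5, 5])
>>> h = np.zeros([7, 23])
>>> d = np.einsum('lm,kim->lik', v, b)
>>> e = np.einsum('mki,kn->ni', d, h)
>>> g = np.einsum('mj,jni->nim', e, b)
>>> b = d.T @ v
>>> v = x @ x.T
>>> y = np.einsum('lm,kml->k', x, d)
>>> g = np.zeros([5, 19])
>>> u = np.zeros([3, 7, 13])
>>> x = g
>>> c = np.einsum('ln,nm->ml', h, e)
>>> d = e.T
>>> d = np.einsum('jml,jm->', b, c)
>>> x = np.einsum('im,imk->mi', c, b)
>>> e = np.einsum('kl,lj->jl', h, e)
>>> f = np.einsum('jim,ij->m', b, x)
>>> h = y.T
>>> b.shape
(19, 7, 5)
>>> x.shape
(7, 19)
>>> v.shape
(19, 19)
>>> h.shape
(5,)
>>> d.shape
()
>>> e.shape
(19, 23)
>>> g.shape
(5, 19)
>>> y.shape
(5,)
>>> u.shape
(3, 7, 13)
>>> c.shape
(19, 7)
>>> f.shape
(5,)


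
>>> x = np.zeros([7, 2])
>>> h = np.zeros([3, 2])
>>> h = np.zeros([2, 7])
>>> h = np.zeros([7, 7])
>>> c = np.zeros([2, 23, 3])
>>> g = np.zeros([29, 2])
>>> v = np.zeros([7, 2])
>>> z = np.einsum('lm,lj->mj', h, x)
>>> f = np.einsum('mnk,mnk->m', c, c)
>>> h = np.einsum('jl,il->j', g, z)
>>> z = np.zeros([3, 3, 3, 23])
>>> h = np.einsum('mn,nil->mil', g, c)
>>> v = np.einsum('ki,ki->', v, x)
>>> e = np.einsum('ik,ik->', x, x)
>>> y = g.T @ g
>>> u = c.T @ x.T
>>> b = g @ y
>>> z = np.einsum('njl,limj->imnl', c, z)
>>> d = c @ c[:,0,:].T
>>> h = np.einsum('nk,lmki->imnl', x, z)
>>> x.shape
(7, 2)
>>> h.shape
(3, 3, 7, 3)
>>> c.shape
(2, 23, 3)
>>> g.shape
(29, 2)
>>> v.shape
()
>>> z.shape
(3, 3, 2, 3)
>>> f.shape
(2,)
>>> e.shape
()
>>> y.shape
(2, 2)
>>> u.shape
(3, 23, 7)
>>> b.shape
(29, 2)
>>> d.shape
(2, 23, 2)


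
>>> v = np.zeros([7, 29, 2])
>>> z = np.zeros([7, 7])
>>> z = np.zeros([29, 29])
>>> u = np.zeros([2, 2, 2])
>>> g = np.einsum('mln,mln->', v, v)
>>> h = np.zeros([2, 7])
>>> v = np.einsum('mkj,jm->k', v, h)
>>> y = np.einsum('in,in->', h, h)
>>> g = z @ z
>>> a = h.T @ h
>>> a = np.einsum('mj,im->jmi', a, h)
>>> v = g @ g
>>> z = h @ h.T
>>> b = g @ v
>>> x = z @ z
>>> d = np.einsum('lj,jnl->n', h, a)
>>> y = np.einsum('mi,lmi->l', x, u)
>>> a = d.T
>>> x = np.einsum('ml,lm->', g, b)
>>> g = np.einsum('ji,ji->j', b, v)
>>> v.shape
(29, 29)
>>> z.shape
(2, 2)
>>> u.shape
(2, 2, 2)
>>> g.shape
(29,)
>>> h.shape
(2, 7)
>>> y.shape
(2,)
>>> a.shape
(7,)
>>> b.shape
(29, 29)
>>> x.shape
()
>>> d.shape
(7,)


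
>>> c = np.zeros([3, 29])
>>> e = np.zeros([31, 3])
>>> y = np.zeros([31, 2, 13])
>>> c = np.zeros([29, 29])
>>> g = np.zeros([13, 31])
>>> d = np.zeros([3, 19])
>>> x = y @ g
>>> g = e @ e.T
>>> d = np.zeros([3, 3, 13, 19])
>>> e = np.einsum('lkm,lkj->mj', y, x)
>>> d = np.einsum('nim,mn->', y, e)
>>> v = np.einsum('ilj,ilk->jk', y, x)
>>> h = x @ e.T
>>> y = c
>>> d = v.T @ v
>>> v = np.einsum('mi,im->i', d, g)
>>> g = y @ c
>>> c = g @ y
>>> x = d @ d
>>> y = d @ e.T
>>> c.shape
(29, 29)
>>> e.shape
(13, 31)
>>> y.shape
(31, 13)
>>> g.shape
(29, 29)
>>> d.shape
(31, 31)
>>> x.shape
(31, 31)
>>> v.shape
(31,)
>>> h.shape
(31, 2, 13)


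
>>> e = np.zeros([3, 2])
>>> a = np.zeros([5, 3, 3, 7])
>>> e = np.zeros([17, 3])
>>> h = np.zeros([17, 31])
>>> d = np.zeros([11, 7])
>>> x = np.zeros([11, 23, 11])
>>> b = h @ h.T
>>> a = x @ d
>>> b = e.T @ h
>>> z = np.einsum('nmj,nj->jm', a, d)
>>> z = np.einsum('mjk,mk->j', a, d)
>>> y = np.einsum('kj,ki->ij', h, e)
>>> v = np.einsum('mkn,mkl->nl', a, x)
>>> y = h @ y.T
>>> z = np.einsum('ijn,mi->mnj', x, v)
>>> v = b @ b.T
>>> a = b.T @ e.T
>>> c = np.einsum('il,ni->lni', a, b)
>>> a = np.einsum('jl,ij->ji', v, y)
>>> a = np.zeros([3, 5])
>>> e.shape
(17, 3)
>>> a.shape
(3, 5)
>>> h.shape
(17, 31)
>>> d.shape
(11, 7)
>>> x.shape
(11, 23, 11)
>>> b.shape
(3, 31)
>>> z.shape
(7, 11, 23)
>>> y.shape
(17, 3)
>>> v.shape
(3, 3)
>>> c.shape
(17, 3, 31)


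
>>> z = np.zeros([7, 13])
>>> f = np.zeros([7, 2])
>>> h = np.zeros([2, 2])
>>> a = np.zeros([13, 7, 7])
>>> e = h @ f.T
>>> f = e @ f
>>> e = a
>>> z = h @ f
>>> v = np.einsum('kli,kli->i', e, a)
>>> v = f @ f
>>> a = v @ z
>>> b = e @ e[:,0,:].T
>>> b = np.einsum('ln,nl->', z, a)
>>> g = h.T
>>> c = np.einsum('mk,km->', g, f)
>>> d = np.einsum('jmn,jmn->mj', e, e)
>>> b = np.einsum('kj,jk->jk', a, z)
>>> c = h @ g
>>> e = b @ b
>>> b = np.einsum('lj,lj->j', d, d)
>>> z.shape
(2, 2)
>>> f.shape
(2, 2)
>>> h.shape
(2, 2)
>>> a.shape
(2, 2)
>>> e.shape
(2, 2)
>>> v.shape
(2, 2)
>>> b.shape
(13,)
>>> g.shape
(2, 2)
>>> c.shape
(2, 2)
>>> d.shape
(7, 13)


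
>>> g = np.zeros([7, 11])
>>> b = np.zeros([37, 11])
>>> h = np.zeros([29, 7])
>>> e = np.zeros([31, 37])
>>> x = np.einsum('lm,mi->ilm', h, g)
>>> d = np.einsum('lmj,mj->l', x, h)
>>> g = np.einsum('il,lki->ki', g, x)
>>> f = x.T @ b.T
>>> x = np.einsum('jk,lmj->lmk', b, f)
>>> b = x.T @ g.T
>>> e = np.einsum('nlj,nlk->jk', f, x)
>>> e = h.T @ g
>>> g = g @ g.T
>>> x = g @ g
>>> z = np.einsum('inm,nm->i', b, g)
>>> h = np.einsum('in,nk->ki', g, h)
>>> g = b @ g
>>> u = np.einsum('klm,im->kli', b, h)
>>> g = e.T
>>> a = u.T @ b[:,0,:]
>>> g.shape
(7, 7)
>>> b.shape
(11, 29, 29)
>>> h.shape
(7, 29)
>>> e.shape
(7, 7)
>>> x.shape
(29, 29)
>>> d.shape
(11,)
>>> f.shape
(7, 29, 37)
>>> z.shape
(11,)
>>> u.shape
(11, 29, 7)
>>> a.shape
(7, 29, 29)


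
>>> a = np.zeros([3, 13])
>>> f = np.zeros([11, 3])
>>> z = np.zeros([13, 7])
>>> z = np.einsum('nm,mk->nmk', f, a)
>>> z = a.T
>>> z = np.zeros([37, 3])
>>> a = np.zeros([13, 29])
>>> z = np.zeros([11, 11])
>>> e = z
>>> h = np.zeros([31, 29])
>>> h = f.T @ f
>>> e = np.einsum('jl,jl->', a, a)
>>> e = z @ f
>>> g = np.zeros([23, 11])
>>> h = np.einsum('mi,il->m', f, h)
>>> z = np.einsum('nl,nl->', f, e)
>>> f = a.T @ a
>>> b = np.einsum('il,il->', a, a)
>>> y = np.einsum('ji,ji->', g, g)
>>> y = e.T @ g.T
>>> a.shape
(13, 29)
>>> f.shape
(29, 29)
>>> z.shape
()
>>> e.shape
(11, 3)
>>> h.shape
(11,)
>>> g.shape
(23, 11)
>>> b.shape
()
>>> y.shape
(3, 23)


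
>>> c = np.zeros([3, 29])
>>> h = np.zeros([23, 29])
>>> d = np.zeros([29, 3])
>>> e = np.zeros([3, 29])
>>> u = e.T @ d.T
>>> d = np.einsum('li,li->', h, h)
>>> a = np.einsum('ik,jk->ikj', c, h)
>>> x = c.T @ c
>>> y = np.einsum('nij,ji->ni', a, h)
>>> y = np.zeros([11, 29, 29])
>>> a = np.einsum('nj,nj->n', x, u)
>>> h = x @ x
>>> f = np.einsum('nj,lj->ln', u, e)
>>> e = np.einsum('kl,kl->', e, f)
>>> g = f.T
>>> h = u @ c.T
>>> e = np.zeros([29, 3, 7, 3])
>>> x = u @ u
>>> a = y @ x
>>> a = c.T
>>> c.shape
(3, 29)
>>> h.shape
(29, 3)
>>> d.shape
()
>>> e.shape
(29, 3, 7, 3)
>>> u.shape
(29, 29)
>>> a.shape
(29, 3)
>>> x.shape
(29, 29)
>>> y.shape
(11, 29, 29)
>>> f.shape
(3, 29)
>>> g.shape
(29, 3)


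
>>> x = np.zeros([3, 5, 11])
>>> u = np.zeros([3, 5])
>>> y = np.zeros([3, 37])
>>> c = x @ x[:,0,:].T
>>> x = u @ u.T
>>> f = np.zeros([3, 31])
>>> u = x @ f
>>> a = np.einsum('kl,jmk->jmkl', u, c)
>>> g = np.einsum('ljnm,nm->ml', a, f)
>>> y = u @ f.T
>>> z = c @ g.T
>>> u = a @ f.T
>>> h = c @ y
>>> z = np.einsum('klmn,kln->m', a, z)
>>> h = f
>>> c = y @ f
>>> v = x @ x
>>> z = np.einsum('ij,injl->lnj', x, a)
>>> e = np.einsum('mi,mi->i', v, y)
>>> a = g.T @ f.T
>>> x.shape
(3, 3)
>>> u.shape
(3, 5, 3, 3)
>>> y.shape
(3, 3)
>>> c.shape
(3, 31)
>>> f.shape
(3, 31)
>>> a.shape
(3, 3)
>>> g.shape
(31, 3)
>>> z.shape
(31, 5, 3)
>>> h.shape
(3, 31)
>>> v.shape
(3, 3)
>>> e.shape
(3,)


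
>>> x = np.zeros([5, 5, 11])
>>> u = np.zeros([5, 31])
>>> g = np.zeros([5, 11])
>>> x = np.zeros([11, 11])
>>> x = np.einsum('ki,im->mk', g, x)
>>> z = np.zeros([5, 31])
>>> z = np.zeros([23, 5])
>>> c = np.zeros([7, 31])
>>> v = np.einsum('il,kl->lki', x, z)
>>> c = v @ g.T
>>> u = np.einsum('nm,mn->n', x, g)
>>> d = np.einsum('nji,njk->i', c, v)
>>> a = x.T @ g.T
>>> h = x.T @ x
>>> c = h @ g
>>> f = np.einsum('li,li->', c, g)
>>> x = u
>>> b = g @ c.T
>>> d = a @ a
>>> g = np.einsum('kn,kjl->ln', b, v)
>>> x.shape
(11,)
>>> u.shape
(11,)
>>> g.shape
(11, 5)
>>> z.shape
(23, 5)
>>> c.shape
(5, 11)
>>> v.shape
(5, 23, 11)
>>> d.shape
(5, 5)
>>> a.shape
(5, 5)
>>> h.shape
(5, 5)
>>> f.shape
()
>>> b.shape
(5, 5)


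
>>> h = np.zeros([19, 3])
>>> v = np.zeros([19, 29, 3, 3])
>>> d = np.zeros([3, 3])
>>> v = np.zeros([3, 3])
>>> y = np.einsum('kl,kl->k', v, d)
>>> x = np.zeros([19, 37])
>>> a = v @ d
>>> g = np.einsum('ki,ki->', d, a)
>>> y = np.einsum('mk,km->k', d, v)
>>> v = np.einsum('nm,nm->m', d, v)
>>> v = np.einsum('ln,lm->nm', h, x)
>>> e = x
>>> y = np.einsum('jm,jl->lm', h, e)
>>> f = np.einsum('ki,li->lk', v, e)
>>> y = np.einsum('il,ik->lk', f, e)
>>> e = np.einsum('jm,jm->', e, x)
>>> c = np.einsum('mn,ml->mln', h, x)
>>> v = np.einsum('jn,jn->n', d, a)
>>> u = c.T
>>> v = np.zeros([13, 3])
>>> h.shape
(19, 3)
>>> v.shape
(13, 3)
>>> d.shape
(3, 3)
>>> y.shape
(3, 37)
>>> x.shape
(19, 37)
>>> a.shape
(3, 3)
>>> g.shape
()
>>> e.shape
()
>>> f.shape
(19, 3)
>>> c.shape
(19, 37, 3)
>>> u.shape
(3, 37, 19)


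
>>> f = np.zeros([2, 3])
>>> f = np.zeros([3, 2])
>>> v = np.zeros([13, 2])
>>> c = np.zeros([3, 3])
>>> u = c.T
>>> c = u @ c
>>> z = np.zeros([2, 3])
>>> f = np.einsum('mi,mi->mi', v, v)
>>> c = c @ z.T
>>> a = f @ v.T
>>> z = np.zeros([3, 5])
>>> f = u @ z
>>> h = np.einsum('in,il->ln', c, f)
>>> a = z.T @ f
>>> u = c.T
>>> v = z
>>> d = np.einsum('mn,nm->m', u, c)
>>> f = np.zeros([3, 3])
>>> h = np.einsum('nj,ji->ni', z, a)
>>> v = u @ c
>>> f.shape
(3, 3)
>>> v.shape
(2, 2)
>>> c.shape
(3, 2)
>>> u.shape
(2, 3)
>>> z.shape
(3, 5)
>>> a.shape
(5, 5)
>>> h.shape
(3, 5)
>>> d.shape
(2,)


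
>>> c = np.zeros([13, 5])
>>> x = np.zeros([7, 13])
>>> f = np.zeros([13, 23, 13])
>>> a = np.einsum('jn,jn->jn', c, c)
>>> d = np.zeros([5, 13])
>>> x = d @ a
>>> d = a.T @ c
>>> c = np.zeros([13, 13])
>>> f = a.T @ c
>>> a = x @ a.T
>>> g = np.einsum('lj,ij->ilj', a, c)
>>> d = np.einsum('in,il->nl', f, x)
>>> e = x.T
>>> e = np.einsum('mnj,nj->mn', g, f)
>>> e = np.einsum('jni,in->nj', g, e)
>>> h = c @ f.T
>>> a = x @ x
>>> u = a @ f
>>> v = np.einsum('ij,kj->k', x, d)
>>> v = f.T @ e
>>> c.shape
(13, 13)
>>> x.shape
(5, 5)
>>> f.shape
(5, 13)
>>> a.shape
(5, 5)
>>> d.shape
(13, 5)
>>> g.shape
(13, 5, 13)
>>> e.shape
(5, 13)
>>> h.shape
(13, 5)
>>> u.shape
(5, 13)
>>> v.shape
(13, 13)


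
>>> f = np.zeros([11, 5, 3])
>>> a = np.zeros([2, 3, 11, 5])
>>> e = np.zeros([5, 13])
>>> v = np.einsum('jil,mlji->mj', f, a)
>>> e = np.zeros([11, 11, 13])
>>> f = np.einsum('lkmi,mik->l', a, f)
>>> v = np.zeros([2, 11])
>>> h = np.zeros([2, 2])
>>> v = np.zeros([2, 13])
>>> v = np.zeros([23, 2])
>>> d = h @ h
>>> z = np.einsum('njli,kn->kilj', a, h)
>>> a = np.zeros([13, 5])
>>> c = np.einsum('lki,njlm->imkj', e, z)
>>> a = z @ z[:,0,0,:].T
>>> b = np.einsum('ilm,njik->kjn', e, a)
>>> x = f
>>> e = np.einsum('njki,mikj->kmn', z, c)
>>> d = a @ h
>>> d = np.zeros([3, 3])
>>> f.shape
(2,)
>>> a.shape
(2, 5, 11, 2)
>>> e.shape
(11, 13, 2)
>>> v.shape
(23, 2)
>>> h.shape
(2, 2)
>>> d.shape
(3, 3)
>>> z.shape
(2, 5, 11, 3)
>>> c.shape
(13, 3, 11, 5)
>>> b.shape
(2, 5, 2)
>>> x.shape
(2,)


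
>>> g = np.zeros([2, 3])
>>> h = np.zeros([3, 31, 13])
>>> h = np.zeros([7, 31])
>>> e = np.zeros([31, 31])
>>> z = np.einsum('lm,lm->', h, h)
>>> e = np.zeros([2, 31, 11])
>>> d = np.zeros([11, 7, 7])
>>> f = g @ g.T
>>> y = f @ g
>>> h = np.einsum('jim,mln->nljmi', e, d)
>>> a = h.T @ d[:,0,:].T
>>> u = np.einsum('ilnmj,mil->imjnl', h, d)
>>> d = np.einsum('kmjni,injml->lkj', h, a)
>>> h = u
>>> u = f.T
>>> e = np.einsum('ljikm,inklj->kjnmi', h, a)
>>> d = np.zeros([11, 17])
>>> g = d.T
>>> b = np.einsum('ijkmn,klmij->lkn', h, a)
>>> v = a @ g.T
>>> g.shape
(17, 11)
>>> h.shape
(7, 11, 31, 2, 7)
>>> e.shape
(2, 11, 11, 7, 31)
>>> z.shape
()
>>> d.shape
(11, 17)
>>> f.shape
(2, 2)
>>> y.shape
(2, 3)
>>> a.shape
(31, 11, 2, 7, 11)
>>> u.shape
(2, 2)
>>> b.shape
(11, 31, 7)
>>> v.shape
(31, 11, 2, 7, 17)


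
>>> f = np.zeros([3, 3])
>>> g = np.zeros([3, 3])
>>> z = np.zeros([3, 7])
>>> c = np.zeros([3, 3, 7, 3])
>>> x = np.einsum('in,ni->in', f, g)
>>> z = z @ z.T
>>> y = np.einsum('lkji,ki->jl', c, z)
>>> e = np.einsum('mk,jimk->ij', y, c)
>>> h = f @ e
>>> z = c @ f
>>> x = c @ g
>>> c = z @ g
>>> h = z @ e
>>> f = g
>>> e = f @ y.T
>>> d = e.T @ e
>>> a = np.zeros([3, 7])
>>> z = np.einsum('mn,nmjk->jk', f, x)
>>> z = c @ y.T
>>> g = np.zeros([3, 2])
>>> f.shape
(3, 3)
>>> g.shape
(3, 2)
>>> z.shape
(3, 3, 7, 7)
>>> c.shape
(3, 3, 7, 3)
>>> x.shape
(3, 3, 7, 3)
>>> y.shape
(7, 3)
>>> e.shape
(3, 7)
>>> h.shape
(3, 3, 7, 3)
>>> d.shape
(7, 7)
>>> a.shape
(3, 7)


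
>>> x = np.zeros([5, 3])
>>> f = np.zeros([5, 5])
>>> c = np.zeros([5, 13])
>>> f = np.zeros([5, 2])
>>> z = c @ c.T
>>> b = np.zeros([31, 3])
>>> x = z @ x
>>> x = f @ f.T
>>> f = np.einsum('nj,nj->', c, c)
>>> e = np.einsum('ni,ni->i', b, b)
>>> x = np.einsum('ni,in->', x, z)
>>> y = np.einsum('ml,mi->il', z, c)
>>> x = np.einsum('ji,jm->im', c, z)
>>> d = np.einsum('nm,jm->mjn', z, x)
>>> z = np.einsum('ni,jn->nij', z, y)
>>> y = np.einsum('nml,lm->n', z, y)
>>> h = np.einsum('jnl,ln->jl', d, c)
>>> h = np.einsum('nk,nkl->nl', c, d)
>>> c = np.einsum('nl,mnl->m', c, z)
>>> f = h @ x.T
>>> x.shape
(13, 5)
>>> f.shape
(5, 13)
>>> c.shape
(5,)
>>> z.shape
(5, 5, 13)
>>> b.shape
(31, 3)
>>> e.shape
(3,)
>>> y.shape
(5,)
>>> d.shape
(5, 13, 5)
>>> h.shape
(5, 5)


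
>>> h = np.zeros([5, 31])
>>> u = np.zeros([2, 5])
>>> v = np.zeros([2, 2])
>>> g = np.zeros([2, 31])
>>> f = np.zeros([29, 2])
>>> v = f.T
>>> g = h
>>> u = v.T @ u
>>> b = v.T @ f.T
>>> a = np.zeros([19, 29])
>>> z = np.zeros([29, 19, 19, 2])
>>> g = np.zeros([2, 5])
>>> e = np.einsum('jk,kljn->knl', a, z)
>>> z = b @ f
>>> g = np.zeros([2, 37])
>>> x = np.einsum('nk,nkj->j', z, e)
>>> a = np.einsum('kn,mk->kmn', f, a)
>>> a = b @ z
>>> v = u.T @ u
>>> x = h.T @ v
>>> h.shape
(5, 31)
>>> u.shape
(29, 5)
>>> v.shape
(5, 5)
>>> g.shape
(2, 37)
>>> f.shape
(29, 2)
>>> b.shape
(29, 29)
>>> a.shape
(29, 2)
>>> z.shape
(29, 2)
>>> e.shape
(29, 2, 19)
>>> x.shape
(31, 5)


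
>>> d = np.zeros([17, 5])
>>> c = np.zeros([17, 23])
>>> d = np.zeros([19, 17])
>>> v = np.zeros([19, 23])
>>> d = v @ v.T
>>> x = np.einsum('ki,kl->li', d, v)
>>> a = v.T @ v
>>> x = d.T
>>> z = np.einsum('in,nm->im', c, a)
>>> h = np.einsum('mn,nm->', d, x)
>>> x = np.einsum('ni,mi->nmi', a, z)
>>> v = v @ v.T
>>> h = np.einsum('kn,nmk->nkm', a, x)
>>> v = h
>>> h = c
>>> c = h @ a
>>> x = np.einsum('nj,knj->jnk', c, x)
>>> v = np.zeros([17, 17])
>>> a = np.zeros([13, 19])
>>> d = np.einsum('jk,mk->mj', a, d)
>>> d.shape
(19, 13)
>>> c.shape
(17, 23)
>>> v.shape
(17, 17)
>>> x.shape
(23, 17, 23)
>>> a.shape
(13, 19)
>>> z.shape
(17, 23)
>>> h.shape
(17, 23)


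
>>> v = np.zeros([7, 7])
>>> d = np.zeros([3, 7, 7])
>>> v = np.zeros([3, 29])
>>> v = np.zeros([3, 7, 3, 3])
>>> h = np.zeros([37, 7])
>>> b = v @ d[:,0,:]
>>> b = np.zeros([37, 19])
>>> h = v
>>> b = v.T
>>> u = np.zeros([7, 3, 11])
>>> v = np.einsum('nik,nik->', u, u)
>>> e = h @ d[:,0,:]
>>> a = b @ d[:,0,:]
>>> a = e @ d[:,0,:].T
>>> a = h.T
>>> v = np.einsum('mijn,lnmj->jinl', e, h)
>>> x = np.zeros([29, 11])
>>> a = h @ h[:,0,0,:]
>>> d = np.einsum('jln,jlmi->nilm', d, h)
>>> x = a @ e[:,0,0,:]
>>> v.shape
(3, 7, 7, 3)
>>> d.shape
(7, 3, 7, 3)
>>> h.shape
(3, 7, 3, 3)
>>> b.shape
(3, 3, 7, 3)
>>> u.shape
(7, 3, 11)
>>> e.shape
(3, 7, 3, 7)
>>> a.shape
(3, 7, 3, 3)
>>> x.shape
(3, 7, 3, 7)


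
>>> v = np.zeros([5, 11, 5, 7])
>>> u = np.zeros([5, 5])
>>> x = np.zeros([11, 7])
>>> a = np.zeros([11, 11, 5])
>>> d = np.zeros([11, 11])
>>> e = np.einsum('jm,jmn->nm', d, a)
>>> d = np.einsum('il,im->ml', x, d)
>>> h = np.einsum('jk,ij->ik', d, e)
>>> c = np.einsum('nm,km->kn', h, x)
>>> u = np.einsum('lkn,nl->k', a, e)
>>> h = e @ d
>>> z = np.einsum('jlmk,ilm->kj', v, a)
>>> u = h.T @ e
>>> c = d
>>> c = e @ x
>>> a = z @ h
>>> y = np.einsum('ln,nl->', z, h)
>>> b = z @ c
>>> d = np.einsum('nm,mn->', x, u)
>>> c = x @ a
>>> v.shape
(5, 11, 5, 7)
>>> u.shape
(7, 11)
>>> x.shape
(11, 7)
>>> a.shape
(7, 7)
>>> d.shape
()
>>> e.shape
(5, 11)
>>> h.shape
(5, 7)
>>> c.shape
(11, 7)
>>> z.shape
(7, 5)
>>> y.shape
()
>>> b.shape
(7, 7)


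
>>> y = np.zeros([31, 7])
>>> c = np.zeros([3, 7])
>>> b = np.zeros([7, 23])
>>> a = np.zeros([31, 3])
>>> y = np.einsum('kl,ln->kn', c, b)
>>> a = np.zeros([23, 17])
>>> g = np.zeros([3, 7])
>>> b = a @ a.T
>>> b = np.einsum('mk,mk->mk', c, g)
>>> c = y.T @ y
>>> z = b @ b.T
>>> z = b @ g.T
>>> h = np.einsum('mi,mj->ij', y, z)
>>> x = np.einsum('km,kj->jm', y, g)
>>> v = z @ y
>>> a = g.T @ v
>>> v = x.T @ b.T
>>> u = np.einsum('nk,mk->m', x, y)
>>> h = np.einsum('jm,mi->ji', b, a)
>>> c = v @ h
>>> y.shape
(3, 23)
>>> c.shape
(23, 23)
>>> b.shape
(3, 7)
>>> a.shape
(7, 23)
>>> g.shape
(3, 7)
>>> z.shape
(3, 3)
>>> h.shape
(3, 23)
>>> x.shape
(7, 23)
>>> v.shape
(23, 3)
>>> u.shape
(3,)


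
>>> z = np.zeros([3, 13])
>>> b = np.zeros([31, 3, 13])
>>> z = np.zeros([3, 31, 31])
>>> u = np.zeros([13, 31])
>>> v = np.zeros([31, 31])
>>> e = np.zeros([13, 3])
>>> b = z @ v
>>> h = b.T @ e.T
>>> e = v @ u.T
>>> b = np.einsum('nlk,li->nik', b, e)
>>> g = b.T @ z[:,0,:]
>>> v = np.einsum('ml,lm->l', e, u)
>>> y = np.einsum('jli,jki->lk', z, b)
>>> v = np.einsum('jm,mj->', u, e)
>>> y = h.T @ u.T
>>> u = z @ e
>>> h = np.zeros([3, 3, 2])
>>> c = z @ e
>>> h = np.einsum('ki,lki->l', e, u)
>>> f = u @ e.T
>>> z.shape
(3, 31, 31)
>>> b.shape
(3, 13, 31)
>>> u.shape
(3, 31, 13)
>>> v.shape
()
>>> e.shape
(31, 13)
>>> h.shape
(3,)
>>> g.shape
(31, 13, 31)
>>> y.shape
(13, 31, 13)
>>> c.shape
(3, 31, 13)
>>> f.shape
(3, 31, 31)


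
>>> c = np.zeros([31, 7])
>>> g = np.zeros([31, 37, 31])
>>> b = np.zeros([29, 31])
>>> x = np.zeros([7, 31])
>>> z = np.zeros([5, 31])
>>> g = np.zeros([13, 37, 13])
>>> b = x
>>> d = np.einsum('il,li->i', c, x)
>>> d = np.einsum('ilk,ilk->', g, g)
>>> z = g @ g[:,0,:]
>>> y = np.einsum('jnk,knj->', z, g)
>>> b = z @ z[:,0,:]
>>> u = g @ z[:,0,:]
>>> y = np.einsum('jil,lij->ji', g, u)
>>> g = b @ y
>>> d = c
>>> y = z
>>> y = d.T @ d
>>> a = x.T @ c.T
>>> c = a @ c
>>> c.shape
(31, 7)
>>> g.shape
(13, 37, 37)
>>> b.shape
(13, 37, 13)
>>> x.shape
(7, 31)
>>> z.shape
(13, 37, 13)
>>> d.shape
(31, 7)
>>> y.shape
(7, 7)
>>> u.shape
(13, 37, 13)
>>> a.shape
(31, 31)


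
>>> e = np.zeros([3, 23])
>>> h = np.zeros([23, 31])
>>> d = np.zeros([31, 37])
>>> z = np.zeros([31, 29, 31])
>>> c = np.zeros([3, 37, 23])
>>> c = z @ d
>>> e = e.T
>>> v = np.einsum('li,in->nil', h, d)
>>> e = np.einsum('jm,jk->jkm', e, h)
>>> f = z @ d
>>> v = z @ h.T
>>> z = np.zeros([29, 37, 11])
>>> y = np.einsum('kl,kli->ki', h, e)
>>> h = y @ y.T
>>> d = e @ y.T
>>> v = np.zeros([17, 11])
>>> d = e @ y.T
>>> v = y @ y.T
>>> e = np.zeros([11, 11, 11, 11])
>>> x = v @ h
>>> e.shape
(11, 11, 11, 11)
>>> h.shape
(23, 23)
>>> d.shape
(23, 31, 23)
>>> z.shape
(29, 37, 11)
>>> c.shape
(31, 29, 37)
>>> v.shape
(23, 23)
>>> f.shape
(31, 29, 37)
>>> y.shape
(23, 3)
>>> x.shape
(23, 23)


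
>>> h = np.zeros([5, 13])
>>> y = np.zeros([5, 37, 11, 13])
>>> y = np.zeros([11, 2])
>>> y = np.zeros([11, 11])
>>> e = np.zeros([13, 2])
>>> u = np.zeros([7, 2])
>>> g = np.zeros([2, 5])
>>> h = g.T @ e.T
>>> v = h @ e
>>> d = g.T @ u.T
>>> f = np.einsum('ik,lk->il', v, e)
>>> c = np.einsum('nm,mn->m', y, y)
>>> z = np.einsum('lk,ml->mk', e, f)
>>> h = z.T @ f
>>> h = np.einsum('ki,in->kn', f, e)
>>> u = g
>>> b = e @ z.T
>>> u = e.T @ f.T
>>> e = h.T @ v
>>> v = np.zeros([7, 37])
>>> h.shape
(5, 2)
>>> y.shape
(11, 11)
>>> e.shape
(2, 2)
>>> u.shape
(2, 5)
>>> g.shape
(2, 5)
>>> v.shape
(7, 37)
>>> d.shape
(5, 7)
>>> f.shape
(5, 13)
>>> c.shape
(11,)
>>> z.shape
(5, 2)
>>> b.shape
(13, 5)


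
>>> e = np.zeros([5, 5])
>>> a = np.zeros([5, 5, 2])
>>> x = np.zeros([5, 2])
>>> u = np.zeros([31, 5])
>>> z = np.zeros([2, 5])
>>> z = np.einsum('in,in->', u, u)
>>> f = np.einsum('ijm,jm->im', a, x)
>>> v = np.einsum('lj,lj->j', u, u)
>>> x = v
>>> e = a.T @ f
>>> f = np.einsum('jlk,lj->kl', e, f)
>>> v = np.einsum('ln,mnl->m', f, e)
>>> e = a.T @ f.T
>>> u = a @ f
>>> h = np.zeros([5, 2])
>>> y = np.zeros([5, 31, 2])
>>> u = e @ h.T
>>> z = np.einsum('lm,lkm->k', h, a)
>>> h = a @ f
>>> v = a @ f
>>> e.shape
(2, 5, 2)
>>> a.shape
(5, 5, 2)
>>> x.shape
(5,)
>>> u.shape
(2, 5, 5)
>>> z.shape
(5,)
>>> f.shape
(2, 5)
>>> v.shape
(5, 5, 5)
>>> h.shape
(5, 5, 5)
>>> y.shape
(5, 31, 2)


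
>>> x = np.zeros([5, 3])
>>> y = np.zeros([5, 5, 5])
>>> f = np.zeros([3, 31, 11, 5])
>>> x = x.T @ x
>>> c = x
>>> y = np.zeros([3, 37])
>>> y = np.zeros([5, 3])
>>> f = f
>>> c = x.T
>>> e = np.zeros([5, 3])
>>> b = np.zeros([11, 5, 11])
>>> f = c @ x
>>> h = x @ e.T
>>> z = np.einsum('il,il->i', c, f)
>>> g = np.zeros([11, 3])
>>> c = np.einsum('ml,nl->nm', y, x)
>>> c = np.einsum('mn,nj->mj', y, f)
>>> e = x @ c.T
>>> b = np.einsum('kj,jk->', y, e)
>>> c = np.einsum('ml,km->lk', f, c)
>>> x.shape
(3, 3)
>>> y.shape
(5, 3)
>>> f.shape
(3, 3)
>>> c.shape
(3, 5)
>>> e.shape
(3, 5)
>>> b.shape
()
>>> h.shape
(3, 5)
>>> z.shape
(3,)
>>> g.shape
(11, 3)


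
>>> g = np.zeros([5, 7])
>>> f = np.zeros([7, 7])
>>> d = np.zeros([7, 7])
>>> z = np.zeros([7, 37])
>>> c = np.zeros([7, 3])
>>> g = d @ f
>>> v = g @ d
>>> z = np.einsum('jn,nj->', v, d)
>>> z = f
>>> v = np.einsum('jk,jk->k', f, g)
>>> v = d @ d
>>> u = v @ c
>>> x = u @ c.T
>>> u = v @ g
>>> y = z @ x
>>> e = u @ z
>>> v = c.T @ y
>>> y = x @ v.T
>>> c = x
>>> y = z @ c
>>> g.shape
(7, 7)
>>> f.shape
(7, 7)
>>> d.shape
(7, 7)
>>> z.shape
(7, 7)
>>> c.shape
(7, 7)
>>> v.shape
(3, 7)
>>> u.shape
(7, 7)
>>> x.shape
(7, 7)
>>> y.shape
(7, 7)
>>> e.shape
(7, 7)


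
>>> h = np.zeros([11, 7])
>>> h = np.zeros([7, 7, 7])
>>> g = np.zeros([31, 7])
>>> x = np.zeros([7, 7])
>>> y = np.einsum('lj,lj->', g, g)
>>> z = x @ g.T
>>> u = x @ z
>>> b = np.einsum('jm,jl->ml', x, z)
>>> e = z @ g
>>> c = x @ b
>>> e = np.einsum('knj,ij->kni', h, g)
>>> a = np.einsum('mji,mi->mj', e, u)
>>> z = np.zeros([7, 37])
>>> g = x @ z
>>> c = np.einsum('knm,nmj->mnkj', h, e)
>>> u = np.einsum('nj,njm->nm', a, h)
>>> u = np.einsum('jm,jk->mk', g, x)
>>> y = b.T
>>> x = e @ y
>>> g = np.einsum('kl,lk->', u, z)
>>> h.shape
(7, 7, 7)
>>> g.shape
()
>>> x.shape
(7, 7, 7)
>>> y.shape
(31, 7)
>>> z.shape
(7, 37)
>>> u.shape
(37, 7)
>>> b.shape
(7, 31)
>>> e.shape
(7, 7, 31)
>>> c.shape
(7, 7, 7, 31)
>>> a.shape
(7, 7)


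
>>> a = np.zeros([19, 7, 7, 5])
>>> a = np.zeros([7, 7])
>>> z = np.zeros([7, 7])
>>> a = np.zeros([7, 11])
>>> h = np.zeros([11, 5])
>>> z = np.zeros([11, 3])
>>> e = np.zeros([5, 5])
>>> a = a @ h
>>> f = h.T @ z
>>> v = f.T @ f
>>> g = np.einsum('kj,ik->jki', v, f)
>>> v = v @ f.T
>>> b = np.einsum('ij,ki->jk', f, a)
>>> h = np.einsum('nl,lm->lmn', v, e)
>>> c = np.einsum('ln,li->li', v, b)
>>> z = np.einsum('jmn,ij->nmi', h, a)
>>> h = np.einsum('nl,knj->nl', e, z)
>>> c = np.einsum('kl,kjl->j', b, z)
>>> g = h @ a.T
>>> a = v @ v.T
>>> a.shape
(3, 3)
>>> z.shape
(3, 5, 7)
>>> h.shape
(5, 5)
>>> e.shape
(5, 5)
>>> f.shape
(5, 3)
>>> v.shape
(3, 5)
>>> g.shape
(5, 7)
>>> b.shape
(3, 7)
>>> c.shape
(5,)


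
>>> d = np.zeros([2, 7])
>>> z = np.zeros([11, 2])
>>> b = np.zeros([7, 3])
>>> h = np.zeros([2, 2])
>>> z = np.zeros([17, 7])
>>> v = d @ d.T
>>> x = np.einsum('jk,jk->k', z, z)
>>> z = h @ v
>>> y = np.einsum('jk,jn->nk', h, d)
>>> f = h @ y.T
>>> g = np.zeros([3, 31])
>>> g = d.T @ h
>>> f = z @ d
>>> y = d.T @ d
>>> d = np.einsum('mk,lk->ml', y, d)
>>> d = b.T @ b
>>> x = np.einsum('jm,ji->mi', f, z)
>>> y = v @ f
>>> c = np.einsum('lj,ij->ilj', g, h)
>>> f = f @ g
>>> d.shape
(3, 3)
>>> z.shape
(2, 2)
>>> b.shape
(7, 3)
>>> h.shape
(2, 2)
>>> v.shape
(2, 2)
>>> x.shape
(7, 2)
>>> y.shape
(2, 7)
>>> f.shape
(2, 2)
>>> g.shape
(7, 2)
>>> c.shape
(2, 7, 2)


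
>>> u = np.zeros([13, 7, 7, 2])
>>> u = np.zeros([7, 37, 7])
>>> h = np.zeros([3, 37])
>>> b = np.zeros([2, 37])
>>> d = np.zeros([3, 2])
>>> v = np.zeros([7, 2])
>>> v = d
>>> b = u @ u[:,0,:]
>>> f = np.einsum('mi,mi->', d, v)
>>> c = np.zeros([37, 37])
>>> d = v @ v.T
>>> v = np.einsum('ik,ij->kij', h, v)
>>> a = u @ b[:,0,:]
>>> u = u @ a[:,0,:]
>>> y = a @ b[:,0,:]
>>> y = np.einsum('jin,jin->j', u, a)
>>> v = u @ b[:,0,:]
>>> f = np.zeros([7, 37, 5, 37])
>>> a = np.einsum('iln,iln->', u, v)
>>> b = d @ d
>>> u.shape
(7, 37, 7)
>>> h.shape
(3, 37)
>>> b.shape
(3, 3)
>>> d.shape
(3, 3)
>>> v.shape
(7, 37, 7)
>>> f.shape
(7, 37, 5, 37)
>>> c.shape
(37, 37)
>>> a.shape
()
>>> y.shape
(7,)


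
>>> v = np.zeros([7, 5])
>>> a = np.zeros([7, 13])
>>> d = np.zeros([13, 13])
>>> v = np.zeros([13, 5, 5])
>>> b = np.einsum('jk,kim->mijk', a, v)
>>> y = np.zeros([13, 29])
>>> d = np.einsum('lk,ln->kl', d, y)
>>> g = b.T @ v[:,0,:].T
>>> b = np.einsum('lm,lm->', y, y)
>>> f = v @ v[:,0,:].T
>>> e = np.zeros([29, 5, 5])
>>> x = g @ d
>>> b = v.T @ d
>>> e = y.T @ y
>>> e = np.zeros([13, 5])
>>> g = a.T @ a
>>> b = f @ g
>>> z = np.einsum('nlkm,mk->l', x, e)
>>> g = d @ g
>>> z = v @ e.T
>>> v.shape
(13, 5, 5)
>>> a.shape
(7, 13)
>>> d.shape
(13, 13)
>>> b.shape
(13, 5, 13)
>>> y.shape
(13, 29)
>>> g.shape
(13, 13)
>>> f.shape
(13, 5, 13)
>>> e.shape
(13, 5)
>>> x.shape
(13, 7, 5, 13)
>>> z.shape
(13, 5, 13)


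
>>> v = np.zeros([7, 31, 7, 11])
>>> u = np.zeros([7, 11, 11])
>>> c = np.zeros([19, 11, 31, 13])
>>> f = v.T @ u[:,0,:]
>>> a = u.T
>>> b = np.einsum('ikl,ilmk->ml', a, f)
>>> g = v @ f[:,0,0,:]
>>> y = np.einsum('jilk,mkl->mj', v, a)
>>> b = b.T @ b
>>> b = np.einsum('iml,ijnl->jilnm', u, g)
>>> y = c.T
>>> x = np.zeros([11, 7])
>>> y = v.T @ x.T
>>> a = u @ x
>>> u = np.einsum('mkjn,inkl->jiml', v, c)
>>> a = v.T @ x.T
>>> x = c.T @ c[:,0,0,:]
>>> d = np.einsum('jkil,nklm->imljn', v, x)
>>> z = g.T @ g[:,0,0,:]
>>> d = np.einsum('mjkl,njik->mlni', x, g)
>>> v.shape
(7, 31, 7, 11)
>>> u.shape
(7, 19, 7, 13)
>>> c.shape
(19, 11, 31, 13)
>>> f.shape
(11, 7, 31, 11)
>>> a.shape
(11, 7, 31, 11)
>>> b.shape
(31, 7, 11, 7, 11)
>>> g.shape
(7, 31, 7, 11)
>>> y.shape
(11, 7, 31, 11)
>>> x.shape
(13, 31, 11, 13)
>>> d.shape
(13, 13, 7, 7)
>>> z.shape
(11, 7, 31, 11)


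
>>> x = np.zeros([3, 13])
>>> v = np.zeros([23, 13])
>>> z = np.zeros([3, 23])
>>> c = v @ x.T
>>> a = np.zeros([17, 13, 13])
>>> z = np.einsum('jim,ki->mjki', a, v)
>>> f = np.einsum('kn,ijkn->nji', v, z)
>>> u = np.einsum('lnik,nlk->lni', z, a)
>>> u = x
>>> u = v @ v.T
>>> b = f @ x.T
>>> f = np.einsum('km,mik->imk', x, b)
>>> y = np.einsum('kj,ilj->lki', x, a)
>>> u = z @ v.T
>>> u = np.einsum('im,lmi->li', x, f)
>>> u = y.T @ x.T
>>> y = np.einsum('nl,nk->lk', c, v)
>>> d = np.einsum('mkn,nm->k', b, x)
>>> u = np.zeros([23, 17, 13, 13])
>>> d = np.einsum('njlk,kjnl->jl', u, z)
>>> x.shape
(3, 13)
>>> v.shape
(23, 13)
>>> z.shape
(13, 17, 23, 13)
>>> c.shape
(23, 3)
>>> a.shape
(17, 13, 13)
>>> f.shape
(17, 13, 3)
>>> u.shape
(23, 17, 13, 13)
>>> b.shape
(13, 17, 3)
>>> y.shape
(3, 13)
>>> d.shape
(17, 13)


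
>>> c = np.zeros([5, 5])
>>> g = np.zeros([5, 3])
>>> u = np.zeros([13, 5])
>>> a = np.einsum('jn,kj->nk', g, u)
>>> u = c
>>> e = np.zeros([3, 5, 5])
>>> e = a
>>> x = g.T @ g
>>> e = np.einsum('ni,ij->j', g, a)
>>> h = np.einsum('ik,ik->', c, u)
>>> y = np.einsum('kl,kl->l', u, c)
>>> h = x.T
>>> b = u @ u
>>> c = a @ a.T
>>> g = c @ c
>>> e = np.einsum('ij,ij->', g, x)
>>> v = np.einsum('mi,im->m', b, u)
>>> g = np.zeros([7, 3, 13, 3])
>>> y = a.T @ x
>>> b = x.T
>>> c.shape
(3, 3)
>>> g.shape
(7, 3, 13, 3)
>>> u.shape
(5, 5)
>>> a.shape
(3, 13)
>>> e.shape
()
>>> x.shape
(3, 3)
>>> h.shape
(3, 3)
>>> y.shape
(13, 3)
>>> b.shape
(3, 3)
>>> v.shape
(5,)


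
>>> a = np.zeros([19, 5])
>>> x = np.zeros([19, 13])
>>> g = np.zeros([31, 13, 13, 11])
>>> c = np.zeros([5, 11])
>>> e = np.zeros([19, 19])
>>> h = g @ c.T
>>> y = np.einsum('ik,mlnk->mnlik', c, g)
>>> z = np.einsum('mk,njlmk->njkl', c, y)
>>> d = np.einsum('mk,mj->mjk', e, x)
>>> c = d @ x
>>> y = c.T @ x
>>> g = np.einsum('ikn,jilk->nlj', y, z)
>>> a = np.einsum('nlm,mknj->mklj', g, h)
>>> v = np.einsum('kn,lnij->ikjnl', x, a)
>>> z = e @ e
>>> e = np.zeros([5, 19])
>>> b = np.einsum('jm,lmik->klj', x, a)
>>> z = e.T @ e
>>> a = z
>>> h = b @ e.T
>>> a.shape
(19, 19)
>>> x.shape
(19, 13)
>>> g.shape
(13, 11, 31)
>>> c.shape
(19, 13, 13)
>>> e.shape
(5, 19)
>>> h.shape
(5, 31, 5)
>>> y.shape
(13, 13, 13)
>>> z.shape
(19, 19)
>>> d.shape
(19, 13, 19)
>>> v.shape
(11, 19, 5, 13, 31)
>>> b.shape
(5, 31, 19)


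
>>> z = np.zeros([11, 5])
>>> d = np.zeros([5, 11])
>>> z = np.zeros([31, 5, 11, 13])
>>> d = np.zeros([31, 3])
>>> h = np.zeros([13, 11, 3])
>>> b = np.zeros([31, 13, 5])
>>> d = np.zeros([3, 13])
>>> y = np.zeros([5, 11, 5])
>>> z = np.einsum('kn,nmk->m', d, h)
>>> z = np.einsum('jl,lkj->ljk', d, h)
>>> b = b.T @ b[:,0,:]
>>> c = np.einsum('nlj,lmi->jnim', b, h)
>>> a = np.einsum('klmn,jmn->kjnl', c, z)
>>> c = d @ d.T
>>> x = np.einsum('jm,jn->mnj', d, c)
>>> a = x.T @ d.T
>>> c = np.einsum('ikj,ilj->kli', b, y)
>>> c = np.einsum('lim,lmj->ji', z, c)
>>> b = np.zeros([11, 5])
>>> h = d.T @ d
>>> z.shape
(13, 3, 11)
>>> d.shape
(3, 13)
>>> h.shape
(13, 13)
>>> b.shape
(11, 5)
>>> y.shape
(5, 11, 5)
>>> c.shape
(5, 3)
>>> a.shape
(3, 3, 3)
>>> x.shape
(13, 3, 3)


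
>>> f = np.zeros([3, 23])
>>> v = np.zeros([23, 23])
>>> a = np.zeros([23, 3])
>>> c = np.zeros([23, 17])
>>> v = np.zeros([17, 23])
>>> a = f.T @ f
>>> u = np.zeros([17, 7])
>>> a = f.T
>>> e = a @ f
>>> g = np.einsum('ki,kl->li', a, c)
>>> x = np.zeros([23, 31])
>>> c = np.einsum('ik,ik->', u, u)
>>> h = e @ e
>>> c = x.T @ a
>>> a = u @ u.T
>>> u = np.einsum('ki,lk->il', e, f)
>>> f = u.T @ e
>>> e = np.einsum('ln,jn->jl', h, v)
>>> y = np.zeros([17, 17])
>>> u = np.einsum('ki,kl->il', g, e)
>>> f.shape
(3, 23)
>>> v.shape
(17, 23)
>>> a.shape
(17, 17)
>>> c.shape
(31, 3)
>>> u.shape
(3, 23)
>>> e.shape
(17, 23)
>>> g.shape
(17, 3)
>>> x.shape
(23, 31)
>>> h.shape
(23, 23)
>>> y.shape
(17, 17)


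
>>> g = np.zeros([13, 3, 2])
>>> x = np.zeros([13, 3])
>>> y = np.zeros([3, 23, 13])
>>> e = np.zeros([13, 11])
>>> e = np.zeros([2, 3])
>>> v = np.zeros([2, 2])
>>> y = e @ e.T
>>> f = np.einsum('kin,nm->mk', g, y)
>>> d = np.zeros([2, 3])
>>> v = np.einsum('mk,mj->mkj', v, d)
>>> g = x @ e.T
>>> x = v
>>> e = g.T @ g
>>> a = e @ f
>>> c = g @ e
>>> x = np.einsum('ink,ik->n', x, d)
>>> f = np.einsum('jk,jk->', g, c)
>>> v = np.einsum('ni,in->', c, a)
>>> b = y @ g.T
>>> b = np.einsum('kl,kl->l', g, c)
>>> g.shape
(13, 2)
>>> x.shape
(2,)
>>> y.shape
(2, 2)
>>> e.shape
(2, 2)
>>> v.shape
()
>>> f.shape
()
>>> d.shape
(2, 3)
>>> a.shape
(2, 13)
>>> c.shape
(13, 2)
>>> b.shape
(2,)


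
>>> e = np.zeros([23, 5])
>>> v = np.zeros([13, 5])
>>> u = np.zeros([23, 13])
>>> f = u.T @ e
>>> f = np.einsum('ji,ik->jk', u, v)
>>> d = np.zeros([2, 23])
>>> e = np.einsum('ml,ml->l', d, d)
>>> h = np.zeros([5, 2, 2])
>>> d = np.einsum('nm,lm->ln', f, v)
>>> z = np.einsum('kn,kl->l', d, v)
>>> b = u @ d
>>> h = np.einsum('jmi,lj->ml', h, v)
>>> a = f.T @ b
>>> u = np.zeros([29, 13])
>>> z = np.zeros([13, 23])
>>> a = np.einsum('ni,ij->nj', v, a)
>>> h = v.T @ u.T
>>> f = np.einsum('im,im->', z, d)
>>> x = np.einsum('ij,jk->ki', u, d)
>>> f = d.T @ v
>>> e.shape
(23,)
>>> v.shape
(13, 5)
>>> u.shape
(29, 13)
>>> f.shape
(23, 5)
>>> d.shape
(13, 23)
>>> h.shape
(5, 29)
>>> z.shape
(13, 23)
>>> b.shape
(23, 23)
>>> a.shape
(13, 23)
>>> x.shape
(23, 29)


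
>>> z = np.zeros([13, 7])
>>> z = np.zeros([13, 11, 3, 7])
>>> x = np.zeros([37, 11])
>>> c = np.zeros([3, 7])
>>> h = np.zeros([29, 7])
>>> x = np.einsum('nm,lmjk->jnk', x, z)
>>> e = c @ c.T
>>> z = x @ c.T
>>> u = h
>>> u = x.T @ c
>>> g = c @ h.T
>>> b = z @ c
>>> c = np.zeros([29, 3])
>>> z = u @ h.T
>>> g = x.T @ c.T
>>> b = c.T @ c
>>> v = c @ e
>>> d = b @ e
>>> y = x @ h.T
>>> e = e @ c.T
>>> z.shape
(7, 37, 29)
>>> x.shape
(3, 37, 7)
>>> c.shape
(29, 3)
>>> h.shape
(29, 7)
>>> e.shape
(3, 29)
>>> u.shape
(7, 37, 7)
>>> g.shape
(7, 37, 29)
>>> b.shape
(3, 3)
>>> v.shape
(29, 3)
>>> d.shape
(3, 3)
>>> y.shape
(3, 37, 29)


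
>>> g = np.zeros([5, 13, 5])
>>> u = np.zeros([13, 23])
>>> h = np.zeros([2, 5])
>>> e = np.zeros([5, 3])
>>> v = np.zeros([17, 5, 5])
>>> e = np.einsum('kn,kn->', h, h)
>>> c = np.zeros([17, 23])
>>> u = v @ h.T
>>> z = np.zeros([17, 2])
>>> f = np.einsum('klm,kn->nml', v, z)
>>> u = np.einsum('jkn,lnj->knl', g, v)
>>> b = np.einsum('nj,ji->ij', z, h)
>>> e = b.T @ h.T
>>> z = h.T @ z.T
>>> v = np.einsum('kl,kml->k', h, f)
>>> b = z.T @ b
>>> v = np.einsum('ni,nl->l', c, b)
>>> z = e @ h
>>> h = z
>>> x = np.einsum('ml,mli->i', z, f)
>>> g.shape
(5, 13, 5)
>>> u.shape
(13, 5, 17)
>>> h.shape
(2, 5)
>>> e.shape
(2, 2)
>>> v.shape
(2,)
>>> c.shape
(17, 23)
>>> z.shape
(2, 5)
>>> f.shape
(2, 5, 5)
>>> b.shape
(17, 2)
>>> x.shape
(5,)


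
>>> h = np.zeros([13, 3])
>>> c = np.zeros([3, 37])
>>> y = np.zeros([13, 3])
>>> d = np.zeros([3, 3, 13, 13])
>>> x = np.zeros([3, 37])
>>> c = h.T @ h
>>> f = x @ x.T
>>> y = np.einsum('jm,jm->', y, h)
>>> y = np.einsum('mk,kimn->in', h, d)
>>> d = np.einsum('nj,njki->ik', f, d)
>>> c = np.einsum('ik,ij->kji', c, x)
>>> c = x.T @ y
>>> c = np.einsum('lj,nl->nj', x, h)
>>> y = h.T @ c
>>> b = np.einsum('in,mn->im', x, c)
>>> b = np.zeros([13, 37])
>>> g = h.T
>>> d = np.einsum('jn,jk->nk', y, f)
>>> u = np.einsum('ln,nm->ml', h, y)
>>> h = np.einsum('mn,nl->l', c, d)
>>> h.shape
(3,)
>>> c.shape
(13, 37)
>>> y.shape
(3, 37)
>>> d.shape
(37, 3)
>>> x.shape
(3, 37)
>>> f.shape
(3, 3)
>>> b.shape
(13, 37)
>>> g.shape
(3, 13)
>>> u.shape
(37, 13)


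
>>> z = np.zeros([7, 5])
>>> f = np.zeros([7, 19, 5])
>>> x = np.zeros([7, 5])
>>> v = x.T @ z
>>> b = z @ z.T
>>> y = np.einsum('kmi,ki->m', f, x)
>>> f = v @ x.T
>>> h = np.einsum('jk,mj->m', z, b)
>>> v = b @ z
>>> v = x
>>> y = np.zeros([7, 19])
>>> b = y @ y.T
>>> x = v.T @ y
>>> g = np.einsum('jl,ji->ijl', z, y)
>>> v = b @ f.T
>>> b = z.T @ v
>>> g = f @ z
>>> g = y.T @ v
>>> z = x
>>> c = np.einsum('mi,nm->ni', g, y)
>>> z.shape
(5, 19)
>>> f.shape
(5, 7)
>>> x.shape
(5, 19)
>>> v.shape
(7, 5)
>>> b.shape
(5, 5)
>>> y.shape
(7, 19)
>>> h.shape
(7,)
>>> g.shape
(19, 5)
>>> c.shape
(7, 5)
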